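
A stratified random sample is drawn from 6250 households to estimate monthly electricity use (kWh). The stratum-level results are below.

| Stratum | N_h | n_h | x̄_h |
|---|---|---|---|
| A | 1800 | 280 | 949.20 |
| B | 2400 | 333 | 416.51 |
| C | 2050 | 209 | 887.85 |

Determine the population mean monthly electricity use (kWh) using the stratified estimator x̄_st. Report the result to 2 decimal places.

x̄_st ≈ 724.52

N = Σ N_h = 6250. Stratum weights W_h = N_h/N.
x̄_st = (1800·949.20 + 2400·416.51 + 2050·887.85) / 6250 = 724.5242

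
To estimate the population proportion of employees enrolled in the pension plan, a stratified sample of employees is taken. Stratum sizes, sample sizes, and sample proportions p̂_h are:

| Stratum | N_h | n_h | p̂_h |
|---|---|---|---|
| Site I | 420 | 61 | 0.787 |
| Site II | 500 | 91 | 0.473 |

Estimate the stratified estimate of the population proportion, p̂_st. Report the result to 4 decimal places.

p̂_st ≈ 0.6163

N = 920; stratum weights W_h = N_h/N.
p̂_st = Σ W_h p̂_h = (420·0.787 + 500·0.473)/920 = 0.61635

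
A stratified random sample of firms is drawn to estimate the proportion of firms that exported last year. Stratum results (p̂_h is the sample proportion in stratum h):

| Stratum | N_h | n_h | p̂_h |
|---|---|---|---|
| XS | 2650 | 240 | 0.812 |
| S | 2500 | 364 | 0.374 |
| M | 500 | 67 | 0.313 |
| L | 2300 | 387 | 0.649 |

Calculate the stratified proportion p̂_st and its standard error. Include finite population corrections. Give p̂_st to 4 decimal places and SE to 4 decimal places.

p̂_st ≈ 0.5957, SE ≈ 0.0131

N = 7950; stratum weights W_h = N_h/N.
p̂_st = Σ W_h p̂_h = (2650·0.812 + 2500·0.374 + 500·0.313 + 2300·0.649)/7950 = 0.59572
V̂(p̂_st) = Σ W_h² (1 − n_h/N_h) p̂_h(1−p̂_h)/(n_h−1):
  stratum XS: (2650/7950)²·(1 − 240/2650)·0.812·0.188/239 = 6.45423e-05
  stratum S: (2500/7950)²·(1 − 364/2500)·0.374·0.626/363 = 5.44937e-05
  stratum M: (500/7950)²·(1 − 67/500)·0.313·0.687/66 = 1.11604e-05
  stratum L: (2300/7950)²·(1 − 387/2300)·0.649·0.351/386 = 4.1084e-05
V̂(p̂_st) = 0.00017128; SE = √V̂ = 0.0130874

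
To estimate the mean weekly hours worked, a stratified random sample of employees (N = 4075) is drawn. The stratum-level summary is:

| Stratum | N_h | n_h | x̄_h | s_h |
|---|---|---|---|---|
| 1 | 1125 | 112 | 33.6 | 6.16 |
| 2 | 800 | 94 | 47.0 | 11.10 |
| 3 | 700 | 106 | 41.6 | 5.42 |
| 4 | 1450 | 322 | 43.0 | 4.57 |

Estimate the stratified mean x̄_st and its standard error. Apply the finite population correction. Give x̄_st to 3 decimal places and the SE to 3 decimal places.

x̄_st = Σ W_h x̄_h = (1125·33.6 + 800·47.0 + 700·41.6 + 1450·43.0)/4075 = 40.94969
V̂(x̄_st) = Σ W_h² (1 − n_h/N_h) s_h²/n_h, with W_h = N_h/N and N = 4075:
  stratum 1: (1125/4075)²·(1 − 112/1125)·6.16²/112 = 0.0232515
  stratum 2: (800/4075)²·(1 − 94/800)·11.10²/94 = 0.0445818
  stratum 3: (700/4075)²·(1 − 106/700)·5.42²/106 = 0.0069394
  stratum 4: (1450/4075)²·(1 − 322/1450)·4.57²/322 = 0.00638849
V̂(x̄_st) = 0.0811611
SE(x̄_st) = √0.0811611 = 0.284888

x̄_st ≈ 40.950, SE ≈ 0.285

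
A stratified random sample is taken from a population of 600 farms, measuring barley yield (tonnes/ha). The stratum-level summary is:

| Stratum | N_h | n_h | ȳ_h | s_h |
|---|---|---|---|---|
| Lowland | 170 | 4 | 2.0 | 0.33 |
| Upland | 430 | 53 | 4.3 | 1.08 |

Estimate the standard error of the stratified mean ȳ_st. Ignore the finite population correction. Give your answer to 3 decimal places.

V̂(ȳ_st) = Σ W_h² s_h²/n_h, with W_h = N_h/N and N = 600:
  stratum Lowland: (170/600)²·0.33²/4 = 0.00218556
  stratum Upland: (430/600)²·1.08²/53 = 0.0113033
V̂(ȳ_st) = 0.0134889
SE(ȳ_st) = √0.0134889 = 0.116142

SE(ȳ_st) ≈ 0.116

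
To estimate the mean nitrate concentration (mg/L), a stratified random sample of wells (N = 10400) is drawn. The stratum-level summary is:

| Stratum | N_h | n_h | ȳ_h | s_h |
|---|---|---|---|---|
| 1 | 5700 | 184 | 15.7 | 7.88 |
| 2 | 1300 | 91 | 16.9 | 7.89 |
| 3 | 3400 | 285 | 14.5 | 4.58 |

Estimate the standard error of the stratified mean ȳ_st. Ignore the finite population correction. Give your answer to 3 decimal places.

V̂(ȳ_st) = Σ W_h² s_h²/n_h, with W_h = N_h/N and N = 10400:
  stratum 1: (5700/10400)²·7.88²/184 = 0.101372
  stratum 2: (1300/10400)²·7.89²/91 = 0.0106889
  stratum 3: (3400/10400)²·4.58²/285 = 0.00786642
V̂(ȳ_st) = 0.119927
SE(ȳ_st) = √0.119927 = 0.346305

SE(ȳ_st) ≈ 0.346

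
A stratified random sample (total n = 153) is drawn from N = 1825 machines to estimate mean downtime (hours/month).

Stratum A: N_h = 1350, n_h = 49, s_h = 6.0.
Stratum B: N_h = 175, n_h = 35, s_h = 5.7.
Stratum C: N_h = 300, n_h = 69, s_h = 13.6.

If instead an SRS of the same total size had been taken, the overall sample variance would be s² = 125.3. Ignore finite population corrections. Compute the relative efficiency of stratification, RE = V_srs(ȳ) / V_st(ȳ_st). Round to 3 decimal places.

V̂(ȳ_st) = Σ W_h² s_h²/n_h, with W_h = N_h/N and N = 1825:
  stratum A: (1350/1825)²·6.0²/49 = 0.402021
  stratum B: (175/1825)²·5.7²/35 = 0.00853556
  stratum C: (300/1825)²·13.6²/69 = 0.0724345
V_st = 0.482991
V_srs = s²/n = 125.3/153 = 0.818954
Relative efficiency = V_srs / V_st = 0.818954/0.482991 = 1.6956

RE ≈ 1.696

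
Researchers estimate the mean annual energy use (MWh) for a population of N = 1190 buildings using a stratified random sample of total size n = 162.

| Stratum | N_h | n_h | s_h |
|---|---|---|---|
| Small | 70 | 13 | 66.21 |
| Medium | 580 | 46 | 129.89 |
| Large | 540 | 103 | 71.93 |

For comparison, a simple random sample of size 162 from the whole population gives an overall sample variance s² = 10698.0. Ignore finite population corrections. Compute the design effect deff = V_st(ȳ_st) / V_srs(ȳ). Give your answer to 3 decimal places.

deff ≈ 1.494

V̂(ȳ_st) = Σ W_h² s_h²/n_h, with W_h = N_h/N and N = 1190:
  stratum Small: (70/1190)²·66.21²/13 = 1.16683
  stratum Medium: (580/1190)²·129.89²/46 = 87.1276
  stratum Large: (540/1190)²·71.93²/103 = 10.3437
V_st = 98.6381
V_srs = s²/n = 10698.0/162 = 66.037
deff = V_st / V_srs = 98.6381/66.037 = 1.4937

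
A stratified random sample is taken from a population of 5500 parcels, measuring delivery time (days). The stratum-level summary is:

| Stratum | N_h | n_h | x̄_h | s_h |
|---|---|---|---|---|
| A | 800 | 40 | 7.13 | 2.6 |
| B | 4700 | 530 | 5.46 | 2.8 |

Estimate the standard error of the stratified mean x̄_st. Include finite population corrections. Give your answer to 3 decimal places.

V̂(x̄_st) = Σ W_h² (1 − n_h/N_h) s_h²/n_h, with W_h = N_h/N and N = 5500:
  stratum A: (800/5500)²·(1 − 40/800)·2.6²/40 = 0.00339676
  stratum B: (4700/5500)²·(1 − 530/4700)·2.8²/530 = 0.00958404
V̂(x̄_st) = 0.0129808
SE(x̄_st) = √0.0129808 = 0.113933

SE(x̄_st) ≈ 0.114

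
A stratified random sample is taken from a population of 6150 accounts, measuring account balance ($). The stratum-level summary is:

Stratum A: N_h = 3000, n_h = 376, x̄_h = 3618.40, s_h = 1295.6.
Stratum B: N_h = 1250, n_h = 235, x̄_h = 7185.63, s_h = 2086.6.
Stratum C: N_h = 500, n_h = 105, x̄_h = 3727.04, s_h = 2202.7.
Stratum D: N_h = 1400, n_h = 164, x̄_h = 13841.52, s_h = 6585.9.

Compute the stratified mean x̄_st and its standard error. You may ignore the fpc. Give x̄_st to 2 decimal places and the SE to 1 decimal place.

x̄_st = Σ W_h x̄_h = (3000·3618.40 + 1250·7185.63 + 500·3727.04 + 1400·13841.52)/6150 = 6679.49358
V̂(x̄_st) = Σ W_h² s_h²/n_h, with W_h = N_h/N and N = 6150:
  stratum A: (3000/6150)²·1295.6²/376 = 1062.3
  stratum B: (1250/6150)²·2086.6²/235 = 765.386
  stratum C: (500/6150)²·2202.7²/105 = 305.43
  stratum D: (1400/6150)²·6585.9²/164 = 13705.4
V̂(x̄_st) = 15838.5
SE(x̄_st) = √15838.5 = 125.851

x̄_st ≈ 6679.49, SE ≈ 125.9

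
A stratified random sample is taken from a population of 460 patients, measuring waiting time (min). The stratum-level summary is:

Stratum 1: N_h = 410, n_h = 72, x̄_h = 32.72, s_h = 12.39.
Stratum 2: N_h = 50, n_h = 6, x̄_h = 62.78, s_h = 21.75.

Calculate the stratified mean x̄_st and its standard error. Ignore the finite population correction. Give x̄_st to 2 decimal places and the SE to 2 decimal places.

x̄_st ≈ 35.99, SE ≈ 1.62

x̄_st = Σ W_h x̄_h = (410·32.72 + 50·62.78)/460 = 35.98739
V̂(x̄_st) = Σ W_h² s_h²/n_h, with W_h = N_h/N and N = 460:
  stratum 1: (410/460)²·12.39²/72 = 1.6938
  stratum 2: (50/460)²·21.75²/6 = 0.931519
V̂(x̄_st) = 2.62532
SE(x̄_st) = √2.62532 = 1.62028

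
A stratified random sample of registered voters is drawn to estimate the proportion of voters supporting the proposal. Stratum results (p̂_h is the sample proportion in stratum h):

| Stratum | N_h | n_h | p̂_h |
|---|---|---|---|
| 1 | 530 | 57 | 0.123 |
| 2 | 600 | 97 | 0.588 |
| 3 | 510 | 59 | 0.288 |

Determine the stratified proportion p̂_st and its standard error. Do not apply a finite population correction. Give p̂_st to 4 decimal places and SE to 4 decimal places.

p̂_st ≈ 0.3444, SE ≈ 0.0297

N = 1640; stratum weights W_h = N_h/N.
p̂_st = Σ W_h p̂_h = (530·0.123 + 600·0.588 + 510·0.288)/1640 = 0.34443
V̂(p̂_st) = Σ W_h² p̂_h(1−p̂_h)/(n_h−1):
  stratum 1: (530/1640)²·0.123·0.877/56 = 0.000201178
  stratum 2: (600/1640)²·0.588·0.412/96 = 0.000337768
  stratum 3: (510/1640)²·0.288·0.712/58 = 0.000341898
V̂(p̂_st) = 0.000880844; SE = √V̂ = 0.029679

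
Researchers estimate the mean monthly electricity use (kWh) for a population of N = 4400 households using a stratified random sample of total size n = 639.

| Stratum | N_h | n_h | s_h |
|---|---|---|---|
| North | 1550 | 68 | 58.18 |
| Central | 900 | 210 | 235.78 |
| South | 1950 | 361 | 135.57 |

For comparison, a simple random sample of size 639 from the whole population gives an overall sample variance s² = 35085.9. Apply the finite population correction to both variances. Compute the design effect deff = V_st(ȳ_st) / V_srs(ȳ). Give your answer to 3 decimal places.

deff ≈ 0.480

V̂(ȳ_st) = Σ W_h² (1 − n_h/N_h) s_h²/n_h, with W_h = N_h/N and N = 4400:
  stratum North: (1550/4400)²·(1 − 68/1550)·58.18²/68 = 5.90627
  stratum Central: (900/4400)²·(1 − 210/900)·235.78²/210 = 8.49143
  stratum South: (1950/4400)²·(1 − 361/1950)·135.57²/361 = 8.14842
V_st = 22.5461
V_srs = (1 − 639/4400)·35085.9/639 = 46.9334
deff = V_st / V_srs = 22.5461/46.9334 = 0.4804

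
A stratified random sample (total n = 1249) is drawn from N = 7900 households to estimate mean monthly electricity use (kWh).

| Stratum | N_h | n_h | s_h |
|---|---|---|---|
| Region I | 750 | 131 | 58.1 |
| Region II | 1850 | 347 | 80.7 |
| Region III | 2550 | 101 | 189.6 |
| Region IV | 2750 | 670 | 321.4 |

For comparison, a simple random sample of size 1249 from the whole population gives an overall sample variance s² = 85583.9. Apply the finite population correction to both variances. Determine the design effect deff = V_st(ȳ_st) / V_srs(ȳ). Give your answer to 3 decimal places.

V̂(ȳ_st) = Σ W_h² (1 − n_h/N_h) s_h²/n_h, with W_h = N_h/N and N = 7900:
  stratum Region I: (750/7900)²·(1 − 131/750)·58.1²/131 = 0.191681
  stratum Region II: (1850/7900)²·(1 − 347/1850)·80.7²/347 = 0.836169
  stratum Region III: (2550/7900)²·(1 − 101/2550)·189.6²/101 = 35.6148
  stratum Region IV: (2750/7900)²·(1 − 670/2750)·321.4²/670 = 14.1305
V_st = 50.7732
V_srs = (1 − 1249/7900)·85583.9/1249 = 57.6885
deff = V_st / V_srs = 50.7732/57.6885 = 0.8801

deff ≈ 0.880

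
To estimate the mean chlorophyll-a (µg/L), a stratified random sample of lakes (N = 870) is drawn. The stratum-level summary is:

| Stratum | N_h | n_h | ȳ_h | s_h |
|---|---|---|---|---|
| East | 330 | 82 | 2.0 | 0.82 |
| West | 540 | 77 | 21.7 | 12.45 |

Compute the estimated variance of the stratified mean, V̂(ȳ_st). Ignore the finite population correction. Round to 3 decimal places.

V̂(ȳ_st) ≈ 0.777

V̂(ȳ_st) = Σ W_h² s_h²/n_h, with W_h = N_h/N and N = 870:
  stratum East: (330/870)²·0.82²/82 = 0.00117979
  stratum West: (540/870)²·12.45²/77 = 0.775527
V̂(ȳ_st) = 0.776707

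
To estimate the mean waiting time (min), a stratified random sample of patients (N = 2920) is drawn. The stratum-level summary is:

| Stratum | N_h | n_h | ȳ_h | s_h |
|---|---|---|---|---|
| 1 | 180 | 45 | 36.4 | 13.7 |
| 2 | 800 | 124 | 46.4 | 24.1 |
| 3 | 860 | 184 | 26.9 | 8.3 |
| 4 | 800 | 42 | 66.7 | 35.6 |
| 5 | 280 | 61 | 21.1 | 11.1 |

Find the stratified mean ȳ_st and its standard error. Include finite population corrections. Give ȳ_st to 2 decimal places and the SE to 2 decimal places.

ȳ_st = Σ W_h ȳ_h = (180·36.4 + 800·46.4 + 860·26.9 + 800·66.7 + 280·21.1)/2920 = 43.17603
V̂(ȳ_st) = Σ W_h² (1 − n_h/N_h) s_h²/n_h, with W_h = N_h/N and N = 2920:
  stratum 1: (180/2920)²·(1 − 45/180)·13.7²/45 = 0.0118869
  stratum 2: (800/2920)²·(1 − 124/800)·24.1²/124 = 0.297087
  stratum 3: (860/2920)²·(1 − 184/860)·8.3²/184 = 0.0255281
  stratum 4: (800/2920)²·(1 − 42/800)·35.6²/42 = 2.14607
  stratum 5: (280/2920)²·(1 − 61/280)·11.1²/61 = 0.0145262
V̂(ȳ_st) = 2.4951
SE(ȳ_st) = √2.4951 = 1.57959

ȳ_st ≈ 43.18, SE ≈ 1.58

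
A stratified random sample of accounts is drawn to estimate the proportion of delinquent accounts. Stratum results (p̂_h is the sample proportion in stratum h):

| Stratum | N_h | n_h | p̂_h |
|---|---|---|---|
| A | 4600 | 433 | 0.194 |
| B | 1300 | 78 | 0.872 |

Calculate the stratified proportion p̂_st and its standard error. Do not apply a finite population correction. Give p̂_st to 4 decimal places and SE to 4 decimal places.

p̂_st ≈ 0.3434, SE ≈ 0.0170

N = 5900; stratum weights W_h = N_h/N.
p̂_st = Σ W_h p̂_h = (4600·0.194 + 1300·0.872)/5900 = 0.34339
V̂(p̂_st) = Σ W_h² p̂_h(1−p̂_h)/(n_h−1):
  stratum A: (4600/5900)²·0.194·0.806/432 = 0.000220021
  stratum B: (1300/5900)²·0.872·0.128/77 = 7.0375e-05
V̂(p̂_st) = 0.000290396; SE = √V̂ = 0.017041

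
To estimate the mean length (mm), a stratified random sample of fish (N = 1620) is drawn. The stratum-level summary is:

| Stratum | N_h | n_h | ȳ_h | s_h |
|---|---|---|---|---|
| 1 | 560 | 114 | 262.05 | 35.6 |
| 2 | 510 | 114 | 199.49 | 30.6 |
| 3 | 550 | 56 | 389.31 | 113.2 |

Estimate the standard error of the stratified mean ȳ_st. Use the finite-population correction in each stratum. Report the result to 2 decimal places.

SE(ȳ_st) ≈ 5.04

V̂(ȳ_st) = Σ W_h² (1 − n_h/N_h) s_h²/n_h, with W_h = N_h/N and N = 1620:
  stratum 1: (560/1620)²·(1 − 114/560)·35.6²/114 = 1.05801
  stratum 2: (510/1620)²·(1 − 114/510)·30.6²/114 = 0.632082
  stratum 3: (550/1620)²·(1 − 56/550)·113.2²/56 = 23.69
V̂(ȳ_st) = 25.3801
SE(ȳ_st) = √25.3801 = 5.03786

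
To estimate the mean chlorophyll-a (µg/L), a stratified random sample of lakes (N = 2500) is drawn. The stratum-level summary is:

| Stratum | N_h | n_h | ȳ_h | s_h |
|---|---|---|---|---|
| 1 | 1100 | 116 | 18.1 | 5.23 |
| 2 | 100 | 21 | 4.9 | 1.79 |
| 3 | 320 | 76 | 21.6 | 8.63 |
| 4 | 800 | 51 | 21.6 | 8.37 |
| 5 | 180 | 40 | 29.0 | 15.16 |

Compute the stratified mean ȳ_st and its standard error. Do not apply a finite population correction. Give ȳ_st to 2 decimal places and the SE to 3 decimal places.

ȳ_st = Σ W_h ȳ_h = (1100·18.1 + 100·4.9 + 320·21.6 + 800·21.6 + 180·29.0)/2500 = 19.92480
V̂(ȳ_st) = Σ W_h² s_h²/n_h, with W_h = N_h/N and N = 2500:
  stratum 1: (1100/2500)²·5.23²/116 = 0.045651
  stratum 2: (100/2500)²·1.79²/21 = 0.000244122
  stratum 3: (320/2500)²·8.63²/76 = 0.0160557
  stratum 4: (800/2500)²·8.37²/51 = 0.140663
  stratum 5: (180/2500)²·15.16²/40 = 0.0297854
V̂(ȳ_st) = 0.232399
SE(ȳ_st) = √0.232399 = 0.482078

ȳ_st ≈ 19.92, SE ≈ 0.482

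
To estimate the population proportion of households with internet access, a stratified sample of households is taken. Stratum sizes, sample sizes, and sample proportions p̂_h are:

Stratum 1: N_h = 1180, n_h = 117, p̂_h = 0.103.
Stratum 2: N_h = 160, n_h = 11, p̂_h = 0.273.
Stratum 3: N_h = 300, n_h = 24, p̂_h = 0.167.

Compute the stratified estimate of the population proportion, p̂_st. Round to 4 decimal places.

N = 1640; stratum weights W_h = N_h/N.
p̂_st = Σ W_h p̂_h = (1180·0.103 + 160·0.273 + 300·0.167)/1640 = 0.13129

p̂_st ≈ 0.1313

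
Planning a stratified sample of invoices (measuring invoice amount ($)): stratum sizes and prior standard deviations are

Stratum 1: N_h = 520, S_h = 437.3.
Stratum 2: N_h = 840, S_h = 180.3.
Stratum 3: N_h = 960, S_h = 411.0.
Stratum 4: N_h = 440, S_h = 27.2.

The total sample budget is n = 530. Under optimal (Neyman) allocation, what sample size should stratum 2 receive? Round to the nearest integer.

Neyman allocation: n_h = n · N_h S_h / Σ N_i S_i, with n = 530.
  stratum 1: N_h·S_h = 520·437.3 = 227396.00
  stratum 2: N_h·S_h = 840·180.3 = 151452.00
  stratum 3: N_h·S_h = 960·411.0 = 394560.00
  stratum 4: N_h·S_h = 440·27.2 = 11968.00
Σ N_h S_h = 785376.00
n for stratum 2 = 530·151452.00/785376.00 = 102.205 → 102

102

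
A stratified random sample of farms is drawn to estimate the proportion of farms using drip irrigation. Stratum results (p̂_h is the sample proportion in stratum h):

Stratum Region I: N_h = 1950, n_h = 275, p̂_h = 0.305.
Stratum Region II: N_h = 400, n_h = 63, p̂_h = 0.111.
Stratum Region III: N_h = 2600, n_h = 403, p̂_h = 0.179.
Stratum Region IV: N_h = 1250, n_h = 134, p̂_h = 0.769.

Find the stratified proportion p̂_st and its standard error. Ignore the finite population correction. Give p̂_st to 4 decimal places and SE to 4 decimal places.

p̂_st ≈ 0.3332, SE ≈ 0.0142

N = 6200; stratum weights W_h = N_h/N.
p̂_st = Σ W_h p̂_h = (1950·0.305 + 400·0.111 + 2600·0.179 + 1250·0.769)/6200 = 0.33319
V̂(p̂_st) = Σ W_h² p̂_h(1−p̂_h)/(n_h−1):
  stratum Region I: (1950/6200)²·0.305·0.695/274 = 7.65279e-05
  stratum Region II: (400/6200)²·0.111·0.889/62 = 6.62475e-06
  stratum Region III: (2600/6200)²·0.179·0.821/402 = 6.42885e-05
  stratum Region IV: (1250/6200)²·0.769·0.231/133 = 5.42904e-05
V̂(p̂_st) = 0.000201732; SE = √V̂ = 0.0142032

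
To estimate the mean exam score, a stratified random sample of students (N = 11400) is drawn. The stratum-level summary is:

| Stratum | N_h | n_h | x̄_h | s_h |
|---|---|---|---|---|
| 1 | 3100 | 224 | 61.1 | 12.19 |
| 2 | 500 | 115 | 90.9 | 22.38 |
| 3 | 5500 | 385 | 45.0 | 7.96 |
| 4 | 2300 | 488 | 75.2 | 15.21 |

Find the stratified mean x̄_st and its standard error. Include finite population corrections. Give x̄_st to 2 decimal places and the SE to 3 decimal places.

x̄_st = Σ W_h x̄_h = (3100·61.1 + 500·90.9 + 5500·45.0 + 2300·75.2)/11400 = 57.48421
V̂(x̄_st) = Σ W_h² (1 − n_h/N_h) s_h²/n_h, with W_h = N_h/N and N = 11400:
  stratum 1: (3100/11400)²·(1 − 224/3100)·12.19²/224 = 0.0455093
  stratum 2: (500/11400)²·(1 − 115/500)·22.38²/115 = 0.00645124
  stratum 3: (5500/11400)²·(1 − 385/5500)·7.96²/385 = 0.0356258
  stratum 4: (2300/11400)²·(1 − 488/2300)·15.21²/488 = 0.0152025
V̂(x̄_st) = 0.102789
SE(x̄_st) = √0.102789 = 0.320607

x̄_st ≈ 57.48, SE ≈ 0.321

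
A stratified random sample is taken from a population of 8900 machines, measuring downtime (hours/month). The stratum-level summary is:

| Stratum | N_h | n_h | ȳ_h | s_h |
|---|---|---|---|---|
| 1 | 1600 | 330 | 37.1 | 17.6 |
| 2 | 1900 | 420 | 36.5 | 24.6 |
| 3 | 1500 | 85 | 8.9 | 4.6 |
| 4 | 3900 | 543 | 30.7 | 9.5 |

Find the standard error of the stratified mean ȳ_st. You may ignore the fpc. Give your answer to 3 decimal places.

SE(ȳ_st) ≈ 0.367

V̂(ȳ_st) = Σ W_h² s_h²/n_h, with W_h = N_h/N and N = 8900:
  stratum 1: (1600/8900)²·17.6²/330 = 0.0303369
  stratum 2: (1900/8900)²·24.6²/420 = 0.0656671
  stratum 3: (1500/8900)²·4.6²/85 = 0.0070713
  stratum 4: (3900/8900)²·9.5²/543 = 0.0319151
V̂(ȳ_st) = 0.13499
SE(ȳ_st) = √0.13499 = 0.367411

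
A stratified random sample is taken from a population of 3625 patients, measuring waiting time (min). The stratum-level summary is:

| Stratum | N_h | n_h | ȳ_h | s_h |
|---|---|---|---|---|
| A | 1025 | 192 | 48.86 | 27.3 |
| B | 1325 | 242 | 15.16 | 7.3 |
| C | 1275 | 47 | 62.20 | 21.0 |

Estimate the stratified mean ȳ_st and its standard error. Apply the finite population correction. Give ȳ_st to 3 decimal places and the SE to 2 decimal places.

ȳ_st = Σ W_h ȳ_h = (1025·48.86 + 1325·15.16 + 1275·62.20)/3625 = 41.23407
V̂(ȳ_st) = Σ W_h² (1 − n_h/N_h) s_h²/n_h, with W_h = N_h/N and N = 3625:
  stratum A: (1025/3625)²·(1 − 192/1025)·27.3²/192 = 0.252218
  stratum B: (1325/3625)²·(1 − 242/1325)·7.3²/242 = 0.0240469
  stratum C: (1275/3625)²·(1 − 47/1275)·21.0²/47 = 1.11798
V̂(ȳ_st) = 1.39424
SE(ȳ_st) = √1.39424 = 1.18078

ȳ_st ≈ 41.234, SE ≈ 1.18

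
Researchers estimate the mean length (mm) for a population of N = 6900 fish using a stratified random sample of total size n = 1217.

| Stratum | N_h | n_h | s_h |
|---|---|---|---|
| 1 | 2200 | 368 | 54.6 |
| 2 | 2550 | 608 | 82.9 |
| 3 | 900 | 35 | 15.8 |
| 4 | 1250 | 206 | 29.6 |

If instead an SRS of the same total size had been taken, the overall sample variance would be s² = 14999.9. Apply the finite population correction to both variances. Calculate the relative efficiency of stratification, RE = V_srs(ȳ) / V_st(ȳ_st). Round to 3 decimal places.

RE ≈ 4.846

V̂(ȳ_st) = Σ W_h² (1 − n_h/N_h) s_h²/n_h, with W_h = N_h/N and N = 6900:
  stratum 1: (2200/6900)²·(1 − 368/2200)·54.6²/368 = 0.685784
  stratum 2: (2550/6900)²·(1 − 608/2550)·82.9²/608 = 1.1757
  stratum 3: (900/6900)²·(1 − 35/900)·15.8²/35 = 0.116629
  stratum 4: (1250/6900)²·(1 − 206/1250)·29.6²/206 = 0.116581
V_st = 2.09469
V_srs = (1 − 1217/6900)·14999.9/1217 = 10.1514
Relative efficiency = V_srs / V_st = 10.1514/2.09469 = 4.8462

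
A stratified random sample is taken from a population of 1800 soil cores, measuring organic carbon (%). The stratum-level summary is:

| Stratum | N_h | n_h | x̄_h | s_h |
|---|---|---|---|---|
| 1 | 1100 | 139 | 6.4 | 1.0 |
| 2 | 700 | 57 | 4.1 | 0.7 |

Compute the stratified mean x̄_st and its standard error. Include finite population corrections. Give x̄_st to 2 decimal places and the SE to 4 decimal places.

x̄_st ≈ 5.51, SE ≈ 0.0595

x̄_st = Σ W_h x̄_h = (1100·6.4 + 700·4.1)/1800 = 5.50556
V̂(x̄_st) = Σ W_h² (1 − n_h/N_h) s_h²/n_h, with W_h = N_h/N and N = 1800:
  stratum 1: (1100/1800)²·(1 − 139/1100)·1.0²/139 = 0.00234723
  stratum 2: (700/1800)²·(1 − 57/700)·0.7²/57 = 0.00119422
V̂(x̄_st) = 0.00354146
SE(x̄_st) = √0.00354146 = 0.0595101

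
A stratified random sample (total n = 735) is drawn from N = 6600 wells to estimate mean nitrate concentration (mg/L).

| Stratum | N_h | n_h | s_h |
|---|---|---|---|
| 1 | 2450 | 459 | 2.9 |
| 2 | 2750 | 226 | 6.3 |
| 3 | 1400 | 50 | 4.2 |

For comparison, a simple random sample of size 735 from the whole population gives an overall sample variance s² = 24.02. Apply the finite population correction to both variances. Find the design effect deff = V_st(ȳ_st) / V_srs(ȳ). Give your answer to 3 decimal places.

V̂(ȳ_st) = Σ W_h² (1 − n_h/N_h) s_h²/n_h, with W_h = N_h/N and N = 6600:
  stratum 1: (2450/6600)²·(1 − 459/2450)·2.9²/459 = 0.00205179
  stratum 2: (2750/6600)²·(1 − 226/2750)·6.3²/226 = 0.0279838
  stratum 3: (1400/6600)²·(1 − 50/1400)·4.2²/50 = 0.0153074
V_st = 0.045343
V_srs = (1 − 735/6600)·24.02/735 = 0.0290409
deff = V_st / V_srs = 0.045343/0.0290409 = 1.5614

deff ≈ 1.561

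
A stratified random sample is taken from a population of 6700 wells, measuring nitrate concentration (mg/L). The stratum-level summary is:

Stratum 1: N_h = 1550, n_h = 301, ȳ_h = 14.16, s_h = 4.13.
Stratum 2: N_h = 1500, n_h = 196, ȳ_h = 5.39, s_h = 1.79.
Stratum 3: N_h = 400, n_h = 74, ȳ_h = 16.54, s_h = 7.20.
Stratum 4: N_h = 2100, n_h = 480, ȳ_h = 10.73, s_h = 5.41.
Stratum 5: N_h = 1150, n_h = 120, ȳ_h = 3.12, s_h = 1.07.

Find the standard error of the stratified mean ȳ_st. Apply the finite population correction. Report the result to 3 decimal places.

SE(ȳ_st) ≈ 0.100

V̂(ȳ_st) = Σ W_h² (1 − n_h/N_h) s_h²/n_h, with W_h = N_h/N and N = 6700:
  stratum 1: (1550/6700)²·(1 − 301/1550)·4.13²/301 = 0.00244387
  stratum 2: (1500/6700)²·(1 − 196/1500)·1.79²/196 = 0.00071231
  stratum 3: (400/6700)²·(1 − 74/400)·7.20²/74 = 0.00203499
  stratum 4: (2100/6700)²·(1 − 480/2100)·5.41²/480 = 0.00462102
  stratum 5: (1150/6700)²·(1 − 120/1150)·1.07²/120 = 0.000251751
V̂(ȳ_st) = 0.0100639
SE(ȳ_st) = √0.0100639 = 0.100319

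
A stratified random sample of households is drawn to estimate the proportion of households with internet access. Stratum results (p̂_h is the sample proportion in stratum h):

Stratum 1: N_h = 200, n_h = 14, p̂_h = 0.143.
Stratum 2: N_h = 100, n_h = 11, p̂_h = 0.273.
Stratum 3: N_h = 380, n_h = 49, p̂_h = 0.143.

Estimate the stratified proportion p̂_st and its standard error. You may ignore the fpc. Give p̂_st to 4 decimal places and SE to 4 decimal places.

p̂_st ≈ 0.1621, SE ≈ 0.0452

N = 680; stratum weights W_h = N_h/N.
p̂_st = Σ W_h p̂_h = (200·0.143 + 100·0.273 + 380·0.143)/680 = 0.16212
V̂(p̂_st) = Σ W_h² p̂_h(1−p̂_h)/(n_h−1):
  stratum 1: (200/680)²·0.143·0.857/13 = 0.000815484
  stratum 2: (100/680)²·0.273·0.727/10 = 0.000429219
  stratum 3: (380/680)²·0.143·0.857/48 = 0.000797306
V̂(p̂_st) = 0.00204201; SE = √V̂ = 0.0451886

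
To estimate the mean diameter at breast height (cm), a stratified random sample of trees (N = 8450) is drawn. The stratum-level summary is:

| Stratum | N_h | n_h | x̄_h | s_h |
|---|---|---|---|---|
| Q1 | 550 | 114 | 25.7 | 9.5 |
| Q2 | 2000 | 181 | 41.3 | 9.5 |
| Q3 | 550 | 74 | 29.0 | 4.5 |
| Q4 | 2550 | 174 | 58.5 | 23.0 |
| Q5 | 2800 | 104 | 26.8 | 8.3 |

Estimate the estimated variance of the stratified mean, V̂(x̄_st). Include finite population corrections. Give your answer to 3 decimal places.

V̂(x̄_st) = Σ W_h² (1 − n_h/N_h) s_h²/n_h, with W_h = N_h/N and N = 8450:
  stratum Q1: (550/8450)²·(1 − 114/550)·9.5²/114 = 0.00265875
  stratum Q2: (2000/8450)²·(1 − 181/2000)·9.5²/181 = 0.0254049
  stratum Q3: (550/8450)²·(1 − 74/550)·4.5²/74 = 0.00100334
  stratum Q4: (2550/8450)²·(1 − 174/2550)·23.0²/174 = 0.257976
  stratum Q5: (2800/8450)²·(1 − 104/2800)·8.3²/104 = 0.0700305
V̂(x̄_st) = 0.357074

V̂(x̄_st) ≈ 0.357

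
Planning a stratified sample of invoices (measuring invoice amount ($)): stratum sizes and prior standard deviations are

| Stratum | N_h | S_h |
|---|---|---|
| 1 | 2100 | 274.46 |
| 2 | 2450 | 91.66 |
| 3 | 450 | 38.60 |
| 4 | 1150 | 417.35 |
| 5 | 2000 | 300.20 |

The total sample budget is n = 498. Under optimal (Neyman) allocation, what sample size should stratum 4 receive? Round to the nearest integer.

126

Neyman allocation: n_h = n · N_h S_h / Σ N_i S_i, with n = 498.
  stratum 1: N_h·S_h = 2100·274.46 = 576366.00
  stratum 2: N_h·S_h = 2450·91.66 = 224567.00
  stratum 3: N_h·S_h = 450·38.60 = 17370.00
  stratum 4: N_h·S_h = 1150·417.35 = 479952.50
  stratum 5: N_h·S_h = 2000·300.20 = 600400.00
Σ N_h S_h = 1898655.50
n for stratum 4 = 498·479952.50/1898655.50 = 125.887 → 126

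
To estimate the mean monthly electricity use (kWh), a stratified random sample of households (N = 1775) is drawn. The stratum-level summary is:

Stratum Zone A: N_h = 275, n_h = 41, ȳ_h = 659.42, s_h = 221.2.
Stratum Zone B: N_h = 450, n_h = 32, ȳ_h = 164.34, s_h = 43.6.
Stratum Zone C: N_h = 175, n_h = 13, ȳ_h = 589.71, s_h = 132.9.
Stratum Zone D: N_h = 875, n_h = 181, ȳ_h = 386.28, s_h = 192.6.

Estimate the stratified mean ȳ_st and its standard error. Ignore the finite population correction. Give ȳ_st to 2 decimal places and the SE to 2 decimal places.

ȳ_st = Σ W_h ȳ_h = (275·659.42 + 450·164.34 + 175·589.71 + 875·386.28)/1775 = 392.38746
V̂(ȳ_st) = Σ W_h² s_h²/n_h, with W_h = N_h/N and N = 1775:
  stratum Zone A: (275/1775)²·221.2²/41 = 28.6454
  stratum Zone B: (450/1775)²·43.6²/32 = 3.81814
  stratum Zone C: (175/1775)²·132.9²/13 = 13.2064
  stratum Zone D: (875/1775)²·192.6²/181 = 49.8028
V̂(ȳ_st) = 95.4728
SE(ȳ_st) = √95.4728 = 9.77102

ȳ_st ≈ 392.39, SE ≈ 9.77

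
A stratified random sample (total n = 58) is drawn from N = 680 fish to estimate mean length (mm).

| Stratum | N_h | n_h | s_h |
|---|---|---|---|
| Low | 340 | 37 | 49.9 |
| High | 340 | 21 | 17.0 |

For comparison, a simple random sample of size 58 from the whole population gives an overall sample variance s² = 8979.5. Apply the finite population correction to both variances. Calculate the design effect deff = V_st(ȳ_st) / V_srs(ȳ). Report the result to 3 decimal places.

deff ≈ 0.129

V̂(ȳ_st) = Σ W_h² (1 − n_h/N_h) s_h²/n_h, with W_h = N_h/N and N = 680:
  stratum Low: (340/680)²·(1 − 37/340)·49.9²/37 = 14.9935
  stratum High: (340/680)²·(1 − 21/340)·17.0²/21 = 3.22798
V_st = 18.2215
V_srs = (1 − 58/680)·8979.5/58 = 141.614
deff = V_st / V_srs = 18.2215/141.614 = 0.1287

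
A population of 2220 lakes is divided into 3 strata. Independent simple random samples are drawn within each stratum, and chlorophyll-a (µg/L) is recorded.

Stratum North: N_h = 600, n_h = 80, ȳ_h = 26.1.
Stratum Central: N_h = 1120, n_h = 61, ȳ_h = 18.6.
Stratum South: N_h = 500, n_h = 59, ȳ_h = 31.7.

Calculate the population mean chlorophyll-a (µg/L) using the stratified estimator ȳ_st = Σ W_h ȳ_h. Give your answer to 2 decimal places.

N = Σ N_h = 2220. Stratum weights W_h = N_h/N.
ȳ_st = (600·26.1 + 1120·18.6 + 500·31.7) / 2220 = 23.5775

ȳ_st ≈ 23.58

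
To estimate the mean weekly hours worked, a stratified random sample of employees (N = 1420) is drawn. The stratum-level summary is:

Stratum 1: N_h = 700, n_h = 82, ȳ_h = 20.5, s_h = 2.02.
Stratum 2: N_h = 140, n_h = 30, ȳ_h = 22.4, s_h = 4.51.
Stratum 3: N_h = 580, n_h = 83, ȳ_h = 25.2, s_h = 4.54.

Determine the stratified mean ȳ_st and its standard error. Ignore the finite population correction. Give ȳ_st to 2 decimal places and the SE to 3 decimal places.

ȳ_st = Σ W_h ȳ_h = (700·20.5 + 140·22.4 + 580·25.2)/1420 = 22.60704
V̂(ȳ_st) = Σ W_h² s_h²/n_h, with W_h = N_h/N and N = 1420:
  stratum 1: (700/1420)²·2.02²/82 = 0.0120923
  stratum 2: (140/1420)²·4.51²/30 = 0.00659039
  stratum 3: (580/1420)²·4.54²/83 = 0.0414298
V̂(ȳ_st) = 0.0601125
SE(ȳ_st) = √0.0601125 = 0.245178

ȳ_st ≈ 22.61, SE ≈ 0.245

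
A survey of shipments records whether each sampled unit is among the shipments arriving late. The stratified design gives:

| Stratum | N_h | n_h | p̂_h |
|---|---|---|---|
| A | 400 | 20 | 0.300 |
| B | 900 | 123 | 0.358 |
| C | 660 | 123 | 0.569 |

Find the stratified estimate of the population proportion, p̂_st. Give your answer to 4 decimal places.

N = 1960; stratum weights W_h = N_h/N.
p̂_st = Σ W_h p̂_h = (400·0.300 + 900·0.358 + 660·0.569)/1960 = 0.41721

p̂_st ≈ 0.4172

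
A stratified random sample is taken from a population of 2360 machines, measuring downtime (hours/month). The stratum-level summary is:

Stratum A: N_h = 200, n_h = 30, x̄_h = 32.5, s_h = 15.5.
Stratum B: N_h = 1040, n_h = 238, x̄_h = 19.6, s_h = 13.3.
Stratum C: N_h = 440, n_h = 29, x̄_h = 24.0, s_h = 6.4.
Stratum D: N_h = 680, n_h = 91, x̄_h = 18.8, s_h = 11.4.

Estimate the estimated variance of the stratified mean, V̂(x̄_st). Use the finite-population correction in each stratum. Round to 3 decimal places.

V̂(x̄_st) ≈ 0.309

V̂(x̄_st) = Σ W_h² (1 − n_h/N_h) s_h²/n_h, with W_h = N_h/N and N = 2360:
  stratum A: (200/2360)²·(1 − 30/200)·15.5²/30 = 0.0488874
  stratum B: (1040/2360)²·(1 − 238/1040)·13.3²/238 = 0.111304
  stratum C: (440/2360)²·(1 − 29/440)·6.4²/29 = 0.0458598
  stratum D: (680/2360)²·(1 − 91/680)·11.4²/91 = 0.1027
V̂(x̄_st) = 0.308751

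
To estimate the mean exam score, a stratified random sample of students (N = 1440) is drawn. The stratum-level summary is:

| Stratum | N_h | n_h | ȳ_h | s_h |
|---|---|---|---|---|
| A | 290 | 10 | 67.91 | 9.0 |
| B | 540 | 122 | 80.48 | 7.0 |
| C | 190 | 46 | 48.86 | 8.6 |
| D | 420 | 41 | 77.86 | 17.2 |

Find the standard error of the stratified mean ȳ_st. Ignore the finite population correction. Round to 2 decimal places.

V̂(ȳ_st) = Σ W_h² s_h²/n_h, with W_h = N_h/N and N = 1440:
  stratum A: (290/1440)²·9.0²/10 = 0.328516
  stratum B: (540/1440)²·7.0²/122 = 0.0564805
  stratum C: (190/1440)²·8.6²/46 = 0.0279912
  stratum D: (420/1440)²·17.2²/41 = 0.613828
V̂(ȳ_st) = 1.02682
SE(ȳ_st) = √1.02682 = 1.01332

SE(ȳ_st) ≈ 1.01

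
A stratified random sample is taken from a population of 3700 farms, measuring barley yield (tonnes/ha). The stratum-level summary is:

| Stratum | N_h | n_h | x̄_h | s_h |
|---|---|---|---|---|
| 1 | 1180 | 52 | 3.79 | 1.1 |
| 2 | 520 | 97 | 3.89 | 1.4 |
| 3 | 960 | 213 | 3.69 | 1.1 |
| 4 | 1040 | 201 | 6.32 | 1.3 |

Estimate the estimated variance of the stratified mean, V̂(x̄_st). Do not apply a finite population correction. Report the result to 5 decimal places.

V̂(x̄_st) ≈ 0.00381

V̂(x̄_st) = Σ W_h² s_h²/n_h, with W_h = N_h/N and N = 3700:
  stratum 1: (1180/3700)²·1.1²/52 = 0.0023667
  stratum 2: (520/3700)²·1.4²/97 = 0.000399105
  stratum 3: (960/3700)²·1.1²/213 = 0.000382424
  stratum 4: (1040/3700)²·1.3²/201 = 0.000664284
V̂(x̄_st) = 0.00381251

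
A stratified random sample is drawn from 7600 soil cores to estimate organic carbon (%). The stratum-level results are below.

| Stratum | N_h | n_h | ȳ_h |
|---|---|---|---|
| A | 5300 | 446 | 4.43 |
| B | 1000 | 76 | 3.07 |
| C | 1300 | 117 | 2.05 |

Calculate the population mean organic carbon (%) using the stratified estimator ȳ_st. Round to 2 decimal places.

ȳ_st ≈ 3.84

N = Σ N_h = 7600. Stratum weights W_h = N_h/N.
ȳ_st = (5300·4.43 + 1000·3.07 + 1300·2.05) / 7600 = 3.8439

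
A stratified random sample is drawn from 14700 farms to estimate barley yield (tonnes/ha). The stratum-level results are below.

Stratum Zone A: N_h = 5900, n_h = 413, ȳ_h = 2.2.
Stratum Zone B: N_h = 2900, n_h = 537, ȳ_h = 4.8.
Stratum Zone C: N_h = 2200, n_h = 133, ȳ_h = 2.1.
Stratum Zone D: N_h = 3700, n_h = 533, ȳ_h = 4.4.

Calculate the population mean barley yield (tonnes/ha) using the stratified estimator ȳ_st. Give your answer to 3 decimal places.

N = Σ N_h = 14700. Stratum weights W_h = N_h/N.
ȳ_st = (5900·2.2 + 2900·4.8 + 2200·2.1 + 3700·4.4) / 14700 = 3.25170

ȳ_st ≈ 3.252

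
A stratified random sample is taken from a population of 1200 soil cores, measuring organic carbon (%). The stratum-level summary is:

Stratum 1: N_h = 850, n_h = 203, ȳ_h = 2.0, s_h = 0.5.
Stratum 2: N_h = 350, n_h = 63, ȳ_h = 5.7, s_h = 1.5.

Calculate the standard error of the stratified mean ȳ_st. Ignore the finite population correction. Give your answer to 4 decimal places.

SE(ȳ_st) ≈ 0.0605

V̂(ȳ_st) = Σ W_h² s_h²/n_h, with W_h = N_h/N and N = 1200:
  stratum 1: (850/1200)²·0.5²/203 = 0.000617902
  stratum 2: (350/1200)²·1.5²/63 = 0.00303819
V̂(ȳ_st) = 0.0036561
SE(ȳ_st) = √0.0036561 = 0.0604657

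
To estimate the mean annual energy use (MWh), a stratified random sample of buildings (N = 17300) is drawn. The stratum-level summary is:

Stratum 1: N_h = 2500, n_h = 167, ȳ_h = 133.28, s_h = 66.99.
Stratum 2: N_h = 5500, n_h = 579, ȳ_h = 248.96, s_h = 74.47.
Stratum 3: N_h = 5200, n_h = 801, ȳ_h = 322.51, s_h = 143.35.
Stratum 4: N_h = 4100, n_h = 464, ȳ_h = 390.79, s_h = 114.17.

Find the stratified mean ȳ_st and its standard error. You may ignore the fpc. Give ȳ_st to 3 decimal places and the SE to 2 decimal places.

ȳ_st ≈ 287.964, SE ≈ 2.33

ȳ_st = Σ W_h ȳ_h = (2500·133.28 + 5500·248.96 + 5200·322.51 + 4100·390.79)/17300 = 287.96364
V̂(ȳ_st) = Σ W_h² s_h²/n_h, with W_h = N_h/N and N = 17300:
  stratum 1: (2500/17300)²·66.99²/167 = 0.561166
  stratum 2: (5500/17300)²·74.47²/579 = 0.968094
  stratum 3: (5200/17300)²·143.35²/801 = 2.31781
  stratum 4: (4100/17300)²·114.17²/464 = 1.57783
V̂(ȳ_st) = 5.4249
SE(ȳ_st) = √5.4249 = 2.32914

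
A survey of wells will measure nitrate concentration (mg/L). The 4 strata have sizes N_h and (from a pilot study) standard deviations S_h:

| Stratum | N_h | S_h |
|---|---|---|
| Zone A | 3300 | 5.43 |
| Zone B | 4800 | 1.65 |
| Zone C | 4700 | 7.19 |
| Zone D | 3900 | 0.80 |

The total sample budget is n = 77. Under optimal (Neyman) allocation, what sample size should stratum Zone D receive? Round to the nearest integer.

4

Neyman allocation: n_h = n · N_h S_h / Σ N_i S_i, with n = 77.
  stratum Zone A: N_h·S_h = 3300·5.43 = 17919.00
  stratum Zone B: N_h·S_h = 4800·1.65 = 7920.00
  stratum Zone C: N_h·S_h = 4700·7.19 = 33793.00
  stratum Zone D: N_h·S_h = 3900·0.80 = 3120.00
Σ N_h S_h = 62752.00
n for stratum Zone D = 77·3120.00/62752.00 = 3.828 → 4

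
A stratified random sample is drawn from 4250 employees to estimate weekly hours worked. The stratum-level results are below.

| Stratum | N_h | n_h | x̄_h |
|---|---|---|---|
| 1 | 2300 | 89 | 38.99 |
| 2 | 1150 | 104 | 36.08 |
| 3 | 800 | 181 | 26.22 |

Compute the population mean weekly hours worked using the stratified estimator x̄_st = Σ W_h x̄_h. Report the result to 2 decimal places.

N = Σ N_h = 4250. Stratum weights W_h = N_h/N.
x̄_st = (2300·38.99 + 1150·36.08 + 800·26.22) / 4250 = 35.7988

x̄_st ≈ 35.80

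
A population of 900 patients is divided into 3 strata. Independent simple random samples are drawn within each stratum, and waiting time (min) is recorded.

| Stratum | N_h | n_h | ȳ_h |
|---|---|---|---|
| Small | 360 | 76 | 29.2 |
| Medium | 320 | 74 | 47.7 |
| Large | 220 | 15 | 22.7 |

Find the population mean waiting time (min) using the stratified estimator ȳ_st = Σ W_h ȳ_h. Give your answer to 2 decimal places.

ȳ_st ≈ 34.19

N = Σ N_h = 900. Stratum weights W_h = N_h/N.
ȳ_st = (360·29.2 + 320·47.7 + 220·22.7) / 900 = 34.1889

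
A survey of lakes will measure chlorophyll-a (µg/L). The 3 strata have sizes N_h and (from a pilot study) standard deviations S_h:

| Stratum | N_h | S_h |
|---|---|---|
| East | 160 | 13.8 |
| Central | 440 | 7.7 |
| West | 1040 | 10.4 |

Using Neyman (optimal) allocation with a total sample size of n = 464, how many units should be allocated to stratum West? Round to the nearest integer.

Neyman allocation: n_h = n · N_h S_h / Σ N_i S_i, with n = 464.
  stratum East: N_h·S_h = 160·13.8 = 2208.00
  stratum Central: N_h·S_h = 440·7.7 = 3388.00
  stratum West: N_h·S_h = 1040·10.4 = 10816.00
Σ N_h S_h = 16412.00
n for stratum West = 464·10816.00/16412.00 = 305.790 → 306

306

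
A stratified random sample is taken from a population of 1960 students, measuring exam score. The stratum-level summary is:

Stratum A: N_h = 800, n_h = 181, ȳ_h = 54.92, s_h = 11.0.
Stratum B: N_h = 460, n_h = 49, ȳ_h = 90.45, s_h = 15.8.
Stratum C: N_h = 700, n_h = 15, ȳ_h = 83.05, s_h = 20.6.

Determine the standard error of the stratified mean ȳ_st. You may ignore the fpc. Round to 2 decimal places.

SE(ȳ_st) ≈ 2.00

V̂(ȳ_st) = Σ W_h² s_h²/n_h, with W_h = N_h/N and N = 1960:
  stratum A: (800/1960)²·11.0²/181 = 0.111372
  stratum B: (460/1960)²·15.8²/49 = 0.280622
  stratum C: (700/1960)²·20.6²/15 = 3.6085
V̂(ȳ_st) = 4.0005
SE(ȳ_st) = √4.0005 = 2.00012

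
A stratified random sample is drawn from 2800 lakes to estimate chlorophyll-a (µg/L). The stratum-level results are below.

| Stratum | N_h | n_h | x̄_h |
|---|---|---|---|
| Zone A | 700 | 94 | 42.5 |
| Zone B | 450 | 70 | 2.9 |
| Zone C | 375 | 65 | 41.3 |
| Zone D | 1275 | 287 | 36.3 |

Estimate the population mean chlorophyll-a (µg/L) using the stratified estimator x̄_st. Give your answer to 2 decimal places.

x̄_st ≈ 33.15

N = Σ N_h = 2800. Stratum weights W_h = N_h/N.
x̄_st = (700·42.5 + 450·2.9 + 375·41.3 + 1275·36.3) / 2800 = 33.1518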